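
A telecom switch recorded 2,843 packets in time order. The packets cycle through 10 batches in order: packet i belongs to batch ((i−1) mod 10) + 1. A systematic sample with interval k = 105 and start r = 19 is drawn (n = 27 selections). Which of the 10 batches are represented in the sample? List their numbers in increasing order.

Consecutive selections differ by k = 105, so their batch numbers differ by 105 mod 10 = 5.
gcd(105, 10) = 5, so the sample visits 10/5 = 2 distinct residues mod 10.
Start 19 is batch 9; the batches hit are 4, 9.

4, 9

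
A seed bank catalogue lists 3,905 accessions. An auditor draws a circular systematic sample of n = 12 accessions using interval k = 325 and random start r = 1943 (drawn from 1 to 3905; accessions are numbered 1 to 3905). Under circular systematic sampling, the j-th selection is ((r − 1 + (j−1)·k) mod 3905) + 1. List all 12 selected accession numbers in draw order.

1943, 2268, 2593, 2918, 3243, 3568, 3893, 313, 638, 963, 1288, 1613

Selection 1: 1943
Selection 2: 1943 + 325 = 2268
Selection 3: 2268 + 325 = 2593
Selection 4: 2593 + 325 = 2918
Selection 5: 2918 + 325 = 3243
Selection 6: 3243 + 325 = 3568
Selection 7: 3568 + 325 = 3893
Selection 8: 3893 + 325 = 4218 → 4218 − 3905 = 313
Selection 9: 313 + 325 = 638
Selection 10: 638 + 325 = 963
Selection 11: 963 + 325 = 1288
Selection 12: 1288 + 325 = 1613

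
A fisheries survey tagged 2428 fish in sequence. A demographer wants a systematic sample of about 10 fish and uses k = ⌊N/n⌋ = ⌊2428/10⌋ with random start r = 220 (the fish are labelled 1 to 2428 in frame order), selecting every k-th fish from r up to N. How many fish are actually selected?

10

k = ⌊2428/10⌋ = 242
Achieved size = ⌊(2428 − 220)/242⌋ + 1 = ⌊2208/242⌋ + 1 = 9 + 1 = 10
(last selection: 220 + 9×242 = 2398 ≤ 2428; next would be 2640 > 2428)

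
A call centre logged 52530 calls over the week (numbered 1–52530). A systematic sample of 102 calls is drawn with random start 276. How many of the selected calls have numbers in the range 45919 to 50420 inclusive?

k = 52530/102 = 515
First selection ≥ 45919: 276 + ⌈(45919−276)/515⌉·515 = 276 + 89×515 = 46111
Last selection ≤ 50420: 276 + ⌊(50420−276)/515⌋·515 = 276 + 97×515 = 50231
Count = 97 − 89 + 1 = 9

9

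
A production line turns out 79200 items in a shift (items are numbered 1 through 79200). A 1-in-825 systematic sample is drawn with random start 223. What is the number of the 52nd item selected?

k = 825
52nd selection = r + (52−1)·k = 223 + 51×825 = 223 + 42075 = 42298

42298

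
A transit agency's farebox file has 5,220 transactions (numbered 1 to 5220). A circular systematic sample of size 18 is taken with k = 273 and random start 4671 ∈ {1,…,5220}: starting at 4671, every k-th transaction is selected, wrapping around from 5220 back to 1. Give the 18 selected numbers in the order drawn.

Selection 1: 4671
Selection 2: 4671 + 273 = 4944
Selection 3: 4944 + 273 = 5217
Selection 4: 5217 + 273 = 5490 → 5490 − 5220 = 270
Selection 5: 270 + 273 = 543
Selection 6: 543 + 273 = 816
Selection 7: 816 + 273 = 1089
Selection 8: 1089 + 273 = 1362
Selection 9: 1362 + 273 = 1635
Selection 10: 1635 + 273 = 1908
Selection 11: 1908 + 273 = 2181
Selection 12: 2181 + 273 = 2454
Selection 13: 2454 + 273 = 2727
Selection 14: 2727 + 273 = 3000
Selection 15: 3000 + 273 = 3273
Selection 16: 3273 + 273 = 3546
Selection 17: 3546 + 273 = 3819
Selection 18: 3819 + 273 = 4092

4671, 4944, 5217, 270, 543, 816, 1089, 1362, 1635, 1908, 2181, 2454, 2727, 3000, 3273, 3546, 3819, 4092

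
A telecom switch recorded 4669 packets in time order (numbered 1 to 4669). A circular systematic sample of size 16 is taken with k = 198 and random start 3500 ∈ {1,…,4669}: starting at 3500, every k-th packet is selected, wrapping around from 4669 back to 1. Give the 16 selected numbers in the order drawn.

3500, 3698, 3896, 4094, 4292, 4490, 19, 217, 415, 613, 811, 1009, 1207, 1405, 1603, 1801

Selection 1: 3500
Selection 2: 3500 + 198 = 3698
Selection 3: 3698 + 198 = 3896
Selection 4: 3896 + 198 = 4094
Selection 5: 4094 + 198 = 4292
Selection 6: 4292 + 198 = 4490
Selection 7: 4490 + 198 = 4688 → 4688 − 4669 = 19
Selection 8: 19 + 198 = 217
Selection 9: 217 + 198 = 415
Selection 10: 415 + 198 = 613
Selection 11: 613 + 198 = 811
Selection 12: 811 + 198 = 1009
Selection 13: 1009 + 198 = 1207
Selection 14: 1207 + 198 = 1405
Selection 15: 1405 + 198 = 1603
Selection 16: 1603 + 198 = 1801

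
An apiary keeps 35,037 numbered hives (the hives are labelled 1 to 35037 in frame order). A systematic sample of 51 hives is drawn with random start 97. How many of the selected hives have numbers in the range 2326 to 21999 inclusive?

28

k = 35037/51 = 687
First selection ≥ 2326: 97 + ⌈(2326−97)/687⌉·687 = 97 + 4×687 = 2845
Last selection ≤ 21999: 97 + ⌊(21999−97)/687⌋·687 = 97 + 31×687 = 21394
Count = 31 − 4 + 1 = 28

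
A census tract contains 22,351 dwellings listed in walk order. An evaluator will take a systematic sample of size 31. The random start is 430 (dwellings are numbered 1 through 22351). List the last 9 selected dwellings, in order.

16292, 17013, 17734, 18455, 19176, 19897, 20618, 21339, 22060

k = N/n = 22351/31 = 721
23rd selection = 430 + 22×721 = 16292
24th: 16292 + 721 = 17013
25th: 17013 + 721 = 17734
26th: 17734 + 721 = 18455
27th: 18455 + 721 = 19176
28th: 19176 + 721 = 19897
29th: 19897 + 721 = 20618
30th: 20618 + 721 = 21339
31st: 21339 + 721 = 22060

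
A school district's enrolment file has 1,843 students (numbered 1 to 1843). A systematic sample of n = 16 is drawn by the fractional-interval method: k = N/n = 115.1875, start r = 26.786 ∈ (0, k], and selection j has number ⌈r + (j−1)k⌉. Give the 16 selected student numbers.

j=1: r + 0k = 26.786 → ⌈·⌉ = 27
j=2: r + 1k = 141.9735 → ⌈·⌉ = 142
j=3: r + 2k = 257.161 → ⌈·⌉ = 258
j=4: r + 3k = 372.3485 → ⌈·⌉ = 373
j=5: r + 4k = 487.536 → ⌈·⌉ = 488
j=6: r + 5k = 602.7235 → ⌈·⌉ = 603
j=7: r + 6k = 717.911 → ⌈·⌉ = 718
j=8: r + 7k = 833.0985 → ⌈·⌉ = 834
j=9: r + 8k = 948.286 → ⌈·⌉ = 949
j=10: r + 9k = 1063.4735 → ⌈·⌉ = 1064
j=11: r + 10k = 1178.661 → ⌈·⌉ = 1179
j=12: r + 11k = 1293.8485 → ⌈·⌉ = 1294
j=13: r + 12k = 1409.036 → ⌈·⌉ = 1410
j=14: r + 13k = 1524.2235 → ⌈·⌉ = 1525
j=15: r + 14k = 1639.411 → ⌈·⌉ = 1640
j=16: r + 15k = 1754.5985 → ⌈·⌉ = 1755

27, 142, 258, 373, 488, 603, 718, 834, 949, 1064, 1179, 1294, 1410, 1525, 1640, 1755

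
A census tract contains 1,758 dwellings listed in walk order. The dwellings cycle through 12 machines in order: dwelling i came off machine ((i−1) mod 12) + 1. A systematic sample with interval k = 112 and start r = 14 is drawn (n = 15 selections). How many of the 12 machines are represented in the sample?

Consecutive selections differ by k = 112, so their machine numbers differ by 112 mod 12 = 4.
gcd(112, 12) = 4, so the sample visits 12/4 = 3 distinct residues mod 12.
Start 14 is machine 2; the machines hit are 2, 6, 10.

3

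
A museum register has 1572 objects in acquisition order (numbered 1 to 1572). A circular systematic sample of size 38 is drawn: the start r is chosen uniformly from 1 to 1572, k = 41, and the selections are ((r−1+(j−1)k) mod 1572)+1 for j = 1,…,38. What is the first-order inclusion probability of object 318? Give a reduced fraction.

19/786

For each position j, as r ranges over 1…1572 the j-th selection hits every object exactly once, so object 318 is selected for exactly 38 of the 1572 starts.
Inclusion probability = 38/1572 = 19/786.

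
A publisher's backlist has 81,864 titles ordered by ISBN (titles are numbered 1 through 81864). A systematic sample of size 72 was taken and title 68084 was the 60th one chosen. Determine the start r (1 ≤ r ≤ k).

k = 81864/72 = 1137
r = 68084 − (60−1)×1137 = 68084 − 67083 = 1001

1001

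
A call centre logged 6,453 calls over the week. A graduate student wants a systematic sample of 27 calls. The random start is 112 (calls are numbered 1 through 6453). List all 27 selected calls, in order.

k = N/n = 6453/27 = 239
call 1: 112
call 2: 112 + 239 = 351
call 3: 351 + 239 = 590
call 4: 590 + 239 = 829
call 5: 829 + 239 = 1068
call 6: 1068 + 239 = 1307
call 7: 1307 + 239 = 1546
call 8: 1546 + 239 = 1785
call 9: 1785 + 239 = 2024
call 10: 2024 + 239 = 2263
call 11: 2263 + 239 = 2502
call 12: 2502 + 239 = 2741
call 13: 2741 + 239 = 2980
call 14: 2980 + 239 = 3219
call 15: 3219 + 239 = 3458
call 16: 3458 + 239 = 3697
call 17: 3697 + 239 = 3936
call 18: 3936 + 239 = 4175
call 19: 4175 + 239 = 4414
call 20: 4414 + 239 = 4653
call 21: 4653 + 239 = 4892
call 22: 4892 + 239 = 5131
call 23: 5131 + 239 = 5370
call 24: 5370 + 239 = 5609
call 25: 5609 + 239 = 5848
call 26: 5848 + 239 = 6087
call 27: 6087 + 239 = 6326

112, 351, 590, 829, 1068, 1307, 1546, 1785, 2024, 2263, 2502, 2741, 2980, 3219, 3458, 3697, 3936, 4175, 4414, 4653, 4892, 5131, 5370, 5609, 5848, 6087, 6326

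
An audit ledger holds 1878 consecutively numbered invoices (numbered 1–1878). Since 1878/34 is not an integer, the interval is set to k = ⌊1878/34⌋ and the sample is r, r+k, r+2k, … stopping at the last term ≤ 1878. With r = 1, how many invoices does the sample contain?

k = ⌊1878/34⌋ = 55
Achieved size = ⌊(1878 − 1)/55⌋ + 1 = ⌊1877/55⌋ + 1 = 34 + 1 = 35
(last selection: 1 + 34×55 = 1871 ≤ 1878; next would be 1926 > 1878)

35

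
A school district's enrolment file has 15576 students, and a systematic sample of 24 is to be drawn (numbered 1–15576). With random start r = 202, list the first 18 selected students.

k = N/n = 15576/24 = 649
student 1: 202
student 2: 202 + 649 = 851
student 3: 851 + 649 = 1500
student 4: 1500 + 649 = 2149
student 5: 2149 + 649 = 2798
student 6: 2798 + 649 = 3447
student 7: 3447 + 649 = 4096
student 8: 4096 + 649 = 4745
student 9: 4745 + 649 = 5394
student 10: 5394 + 649 = 6043
student 11: 6043 + 649 = 6692
student 12: 6692 + 649 = 7341
student 13: 7341 + 649 = 7990
student 14: 7990 + 649 = 8639
student 15: 8639 + 649 = 9288
student 16: 9288 + 649 = 9937
student 17: 9937 + 649 = 10586
student 18: 10586 + 649 = 11235

202, 851, 1500, 2149, 2798, 3447, 4096, 4745, 5394, 6043, 6692, 7341, 7990, 8639, 9288, 9937, 10586, 11235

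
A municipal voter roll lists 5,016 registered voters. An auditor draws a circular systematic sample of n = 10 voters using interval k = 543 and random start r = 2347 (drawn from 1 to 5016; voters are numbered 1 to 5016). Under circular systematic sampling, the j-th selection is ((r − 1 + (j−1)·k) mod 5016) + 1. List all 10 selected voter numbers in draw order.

Selection 1: 2347
Selection 2: 2347 + 543 = 2890
Selection 3: 2890 + 543 = 3433
Selection 4: 3433 + 543 = 3976
Selection 5: 3976 + 543 = 4519
Selection 6: 4519 + 543 = 5062 → 5062 − 5016 = 46
Selection 7: 46 + 543 = 589
Selection 8: 589 + 543 = 1132
Selection 9: 1132 + 543 = 1675
Selection 10: 1675 + 543 = 2218

2347, 2890, 3433, 3976, 4519, 46, 589, 1132, 1675, 2218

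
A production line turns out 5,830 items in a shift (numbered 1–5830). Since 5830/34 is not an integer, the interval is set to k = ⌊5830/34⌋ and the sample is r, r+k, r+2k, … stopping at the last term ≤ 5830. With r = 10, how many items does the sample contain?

k = ⌊5830/34⌋ = 171
Achieved size = ⌊(5830 − 10)/171⌋ + 1 = ⌊5820/171⌋ + 1 = 34 + 1 = 35
(last selection: 10 + 34×171 = 5824 ≤ 5830; next would be 5995 > 5830)

35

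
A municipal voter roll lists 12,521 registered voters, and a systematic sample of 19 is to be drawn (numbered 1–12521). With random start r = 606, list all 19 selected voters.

606, 1265, 1924, 2583, 3242, 3901, 4560, 5219, 5878, 6537, 7196, 7855, 8514, 9173, 9832, 10491, 11150, 11809, 12468

k = N/n = 12521/19 = 659
voter 1: 606
voter 2: 606 + 659 = 1265
voter 3: 1265 + 659 = 1924
voter 4: 1924 + 659 = 2583
voter 5: 2583 + 659 = 3242
voter 6: 3242 + 659 = 3901
voter 7: 3901 + 659 = 4560
voter 8: 4560 + 659 = 5219
voter 9: 5219 + 659 = 5878
voter 10: 5878 + 659 = 6537
voter 11: 6537 + 659 = 7196
voter 12: 7196 + 659 = 7855
voter 13: 7855 + 659 = 8514
voter 14: 8514 + 659 = 9173
voter 15: 9173 + 659 = 9832
voter 16: 9832 + 659 = 10491
voter 17: 10491 + 659 = 11150
voter 18: 11150 + 659 = 11809
voter 19: 11809 + 659 = 12468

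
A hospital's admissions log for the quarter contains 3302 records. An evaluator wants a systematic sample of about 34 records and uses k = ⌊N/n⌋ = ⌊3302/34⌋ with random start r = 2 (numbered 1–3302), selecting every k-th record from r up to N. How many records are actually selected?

35

k = ⌊3302/34⌋ = 97
Achieved size = ⌊(3302 − 2)/97⌋ + 1 = ⌊3300/97⌋ + 1 = 34 + 1 = 35
(last selection: 2 + 34×97 = 3300 ≤ 3302; next would be 3397 > 3302)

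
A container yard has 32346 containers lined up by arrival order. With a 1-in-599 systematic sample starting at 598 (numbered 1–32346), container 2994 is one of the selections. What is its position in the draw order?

5

k = 599
position = (2994 − 598)/599 + 1 = 2396/599 + 1 = 4 + 1 = 5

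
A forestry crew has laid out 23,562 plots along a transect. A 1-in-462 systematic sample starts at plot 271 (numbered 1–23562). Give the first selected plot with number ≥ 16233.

16441

k = 462
Steps past start: ⌈(16233 − 271)/462⌉ = ⌈15962/462⌉ = 35
Selected plot: 271 + 35×462 = 16441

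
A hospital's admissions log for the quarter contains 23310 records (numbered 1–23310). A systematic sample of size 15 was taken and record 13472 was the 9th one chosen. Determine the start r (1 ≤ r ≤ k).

k = 23310/15 = 1554
r = 13472 − (9−1)×1554 = 13472 − 12432 = 1040

1040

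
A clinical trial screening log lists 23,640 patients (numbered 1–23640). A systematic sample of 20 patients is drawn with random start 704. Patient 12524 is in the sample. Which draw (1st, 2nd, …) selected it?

11

k = 23640/20 = 1182
position = (12524 − 704)/1182 + 1 = 11820/1182 + 1 = 10 + 1 = 11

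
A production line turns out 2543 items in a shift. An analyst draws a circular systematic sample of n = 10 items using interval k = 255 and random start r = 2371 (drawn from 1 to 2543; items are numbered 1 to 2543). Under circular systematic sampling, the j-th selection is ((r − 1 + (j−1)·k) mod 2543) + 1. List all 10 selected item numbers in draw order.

Selection 1: 2371
Selection 2: 2371 + 255 = 2626 → 2626 − 2543 = 83
Selection 3: 83 + 255 = 338
Selection 4: 338 + 255 = 593
Selection 5: 593 + 255 = 848
Selection 6: 848 + 255 = 1103
Selection 7: 1103 + 255 = 1358
Selection 8: 1358 + 255 = 1613
Selection 9: 1613 + 255 = 1868
Selection 10: 1868 + 255 = 2123

2371, 83, 338, 593, 848, 1103, 1358, 1613, 1868, 2123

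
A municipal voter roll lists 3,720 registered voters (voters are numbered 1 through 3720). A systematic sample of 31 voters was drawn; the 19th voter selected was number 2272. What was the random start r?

112

k = 3720/31 = 120
r = 2272 − (19−1)×120 = 2272 − 2160 = 112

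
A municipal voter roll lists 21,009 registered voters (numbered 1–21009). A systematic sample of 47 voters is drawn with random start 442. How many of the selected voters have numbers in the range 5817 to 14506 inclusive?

19

k = 21009/47 = 447
First selection ≥ 5817: 442 + ⌈(5817−442)/447⌉·447 = 442 + 13×447 = 6253
Last selection ≤ 14506: 442 + ⌊(14506−442)/447⌋·447 = 442 + 31×447 = 14299
Count = 31 − 13 + 1 = 19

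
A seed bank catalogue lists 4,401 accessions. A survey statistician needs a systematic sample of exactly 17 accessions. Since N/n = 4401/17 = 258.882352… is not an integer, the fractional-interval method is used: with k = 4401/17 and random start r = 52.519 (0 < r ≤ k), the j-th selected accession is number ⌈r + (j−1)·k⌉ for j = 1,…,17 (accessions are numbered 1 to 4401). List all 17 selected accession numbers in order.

53, 312, 571, 830, 1089, 1347, 1606, 1865, 2124, 2383, 2642, 2901, 3160, 3418, 3677, 3936, 4195

j=1: r + 0k = 52.519 → ⌈·⌉ = 53
j=2: r + 1k = 311.401352… → ⌈·⌉ = 312
j=3: r + 2k = 570.283705… → ⌈·⌉ = 571
j=4: r + 3k = 829.166058… → ⌈·⌉ = 830
j=5: r + 4k = 1088.048411… → ⌈·⌉ = 1089
j=6: r + 5k = 1346.930764… → ⌈·⌉ = 1347
j=7: r + 6k = 1605.813117… → ⌈·⌉ = 1606
j=8: r + 7k = 1864.695470… → ⌈·⌉ = 1865
j=9: r + 8k = 2123.577823… → ⌈·⌉ = 2124
j=10: r + 9k = 2382.460176… → ⌈·⌉ = 2383
j=11: r + 10k = 2641.342529… → ⌈·⌉ = 2642
j=12: r + 11k = 2900.224882… → ⌈·⌉ = 2901
j=13: r + 12k = 3159.107235… → ⌈·⌉ = 3160
j=14: r + 13k = 3417.989588… → ⌈·⌉ = 3418
j=15: r + 14k = 3676.871941… → ⌈·⌉ = 3677
j=16: r + 15k = 3935.754294… → ⌈·⌉ = 3936
j=17: r + 16k = 4194.636647… → ⌈·⌉ = 4195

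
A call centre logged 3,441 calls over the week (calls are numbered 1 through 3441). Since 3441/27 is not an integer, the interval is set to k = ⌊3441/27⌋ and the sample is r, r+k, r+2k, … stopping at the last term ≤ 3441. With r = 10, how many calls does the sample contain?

28

k = ⌊3441/27⌋ = 127
Achieved size = ⌊(3441 − 10)/127⌋ + 1 = ⌊3431/127⌋ + 1 = 27 + 1 = 28
(last selection: 10 + 27×127 = 3439 ≤ 3441; next would be 3566 > 3441)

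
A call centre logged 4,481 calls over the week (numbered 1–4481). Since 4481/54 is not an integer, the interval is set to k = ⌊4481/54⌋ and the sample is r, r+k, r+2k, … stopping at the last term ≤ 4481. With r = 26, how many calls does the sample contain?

k = ⌊4481/54⌋ = 82
Achieved size = ⌊(4481 − 26)/82⌋ + 1 = ⌊4455/82⌋ + 1 = 54 + 1 = 55
(last selection: 26 + 54×82 = 4454 ≤ 4481; next would be 4536 > 4481)

55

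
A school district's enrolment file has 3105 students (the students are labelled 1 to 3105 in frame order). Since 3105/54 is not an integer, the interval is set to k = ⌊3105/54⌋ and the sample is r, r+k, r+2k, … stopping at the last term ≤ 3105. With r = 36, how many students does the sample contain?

54

k = ⌊3105/54⌋ = 57
Achieved size = ⌊(3105 − 36)/57⌋ + 1 = ⌊3069/57⌋ + 1 = 53 + 1 = 54
(last selection: 36 + 53×57 = 3057 ≤ 3105; next would be 3114 > 3105)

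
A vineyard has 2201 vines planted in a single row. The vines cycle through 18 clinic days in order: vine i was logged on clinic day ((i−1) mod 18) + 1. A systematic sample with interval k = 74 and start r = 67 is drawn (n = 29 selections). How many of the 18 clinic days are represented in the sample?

Consecutive selections differ by k = 74, so their clinic day numbers differ by 74 mod 18 = 2.
gcd(74, 18) = 2, so the sample visits 18/2 = 9 distinct residues mod 18.
Start 67 is clinic day 13; the clinic days hit are 1, 3, 5, 7, 9, 11, 13, 15, 17.

9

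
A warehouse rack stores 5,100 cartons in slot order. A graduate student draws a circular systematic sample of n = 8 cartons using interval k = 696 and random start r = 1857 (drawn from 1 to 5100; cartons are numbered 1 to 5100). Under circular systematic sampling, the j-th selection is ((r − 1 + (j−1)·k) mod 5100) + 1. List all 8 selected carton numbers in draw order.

Selection 1: 1857
Selection 2: 1857 + 696 = 2553
Selection 3: 2553 + 696 = 3249
Selection 4: 3249 + 696 = 3945
Selection 5: 3945 + 696 = 4641
Selection 6: 4641 + 696 = 5337 → 5337 − 5100 = 237
Selection 7: 237 + 696 = 933
Selection 8: 933 + 696 = 1629

1857, 2553, 3249, 3945, 4641, 237, 933, 1629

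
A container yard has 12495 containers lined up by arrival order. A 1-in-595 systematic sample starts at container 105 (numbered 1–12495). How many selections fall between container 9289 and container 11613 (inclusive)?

k = 595
First selection ≥ 9289: 105 + ⌈(9289−105)/595⌉·595 = 105 + 16×595 = 9625
Last selection ≤ 11613: 105 + ⌊(11613−105)/595⌋·595 = 105 + 19×595 = 11410
Count = 19 − 16 + 1 = 4

4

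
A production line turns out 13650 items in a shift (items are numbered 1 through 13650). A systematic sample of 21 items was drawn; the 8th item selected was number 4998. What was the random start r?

k = 13650/21 = 650
r = 4998 − (8−1)×650 = 4998 − 4550 = 448

448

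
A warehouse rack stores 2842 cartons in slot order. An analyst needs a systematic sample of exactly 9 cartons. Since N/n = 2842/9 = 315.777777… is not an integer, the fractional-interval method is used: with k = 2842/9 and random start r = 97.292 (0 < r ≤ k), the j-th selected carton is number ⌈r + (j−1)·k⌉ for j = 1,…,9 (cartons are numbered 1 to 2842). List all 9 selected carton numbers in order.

98, 414, 729, 1045, 1361, 1677, 1992, 2308, 2624

j=1: r + 0k = 97.292 → ⌈·⌉ = 98
j=2: r + 1k = 413.069777… → ⌈·⌉ = 414
j=3: r + 2k = 728.847555… → ⌈·⌉ = 729
j=4: r + 3k = 1044.625333… → ⌈·⌉ = 1045
j=5: r + 4k = 1360.403111… → ⌈·⌉ = 1361
j=6: r + 5k = 1676.180888… → ⌈·⌉ = 1677
j=7: r + 6k = 1991.958666… → ⌈·⌉ = 1992
j=8: r + 7k = 2307.736444… → ⌈·⌉ = 2308
j=9: r + 8k = 2623.514222… → ⌈·⌉ = 2624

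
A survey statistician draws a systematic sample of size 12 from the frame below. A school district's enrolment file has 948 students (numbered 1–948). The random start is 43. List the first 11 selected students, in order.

k = N/n = 948/12 = 79
student 1: 43
student 2: 43 + 79 = 122
student 3: 122 + 79 = 201
student 4: 201 + 79 = 280
student 5: 280 + 79 = 359
student 6: 359 + 79 = 438
student 7: 438 + 79 = 517
student 8: 517 + 79 = 596
student 9: 596 + 79 = 675
student 10: 675 + 79 = 754
student 11: 754 + 79 = 833

43, 122, 201, 280, 359, 438, 517, 596, 675, 754, 833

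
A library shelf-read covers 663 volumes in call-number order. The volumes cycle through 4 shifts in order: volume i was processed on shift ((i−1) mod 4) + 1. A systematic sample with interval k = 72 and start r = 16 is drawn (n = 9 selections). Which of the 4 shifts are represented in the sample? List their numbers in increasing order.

4

Consecutive selections differ by k = 72, so their shift numbers differ by 72 mod 4 = 0.
gcd(72, 4) = 4, so the sample visits 4/4 = 1 distinct residues mod 4.
Start 16 is shift 4; the shifts hit are 4.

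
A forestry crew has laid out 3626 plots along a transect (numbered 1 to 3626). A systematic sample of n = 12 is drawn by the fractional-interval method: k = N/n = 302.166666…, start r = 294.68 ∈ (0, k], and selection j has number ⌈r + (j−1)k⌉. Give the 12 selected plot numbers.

j=1: r + 0k = 294.68 → ⌈·⌉ = 295
j=2: r + 1k = 596.846666… → ⌈·⌉ = 597
j=3: r + 2k = 899.013333… → ⌈·⌉ = 900
j=4: r + 3k = 1201.18 → ⌈·⌉ = 1202
j=5: r + 4k = 1503.346666… → ⌈·⌉ = 1504
j=6: r + 5k = 1805.513333… → ⌈·⌉ = 1806
j=7: r + 6k = 2107.68 → ⌈·⌉ = 2108
j=8: r + 7k = 2409.846666… → ⌈·⌉ = 2410
j=9: r + 8k = 2712.013333… → ⌈·⌉ = 2713
j=10: r + 9k = 3014.18 → ⌈·⌉ = 3015
j=11: r + 10k = 3316.346666… → ⌈·⌉ = 3317
j=12: r + 11k = 3618.513333… → ⌈·⌉ = 3619

295, 597, 900, 1202, 1504, 1806, 2108, 2410, 2713, 3015, 3317, 3619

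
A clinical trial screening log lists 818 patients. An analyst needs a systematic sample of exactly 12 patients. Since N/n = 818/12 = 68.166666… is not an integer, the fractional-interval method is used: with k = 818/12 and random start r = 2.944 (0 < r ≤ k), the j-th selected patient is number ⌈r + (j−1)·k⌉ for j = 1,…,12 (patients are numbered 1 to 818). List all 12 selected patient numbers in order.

j=1: r + 0k = 2.944 → ⌈·⌉ = 3
j=2: r + 1k = 71.110666… → ⌈·⌉ = 72
j=3: r + 2k = 139.277333… → ⌈·⌉ = 140
j=4: r + 3k = 207.444 → ⌈·⌉ = 208
j=5: r + 4k = 275.610666… → ⌈·⌉ = 276
j=6: r + 5k = 343.777333… → ⌈·⌉ = 344
j=7: r + 6k = 411.944 → ⌈·⌉ = 412
j=8: r + 7k = 480.110666… → ⌈·⌉ = 481
j=9: r + 8k = 548.277333… → ⌈·⌉ = 549
j=10: r + 9k = 616.444 → ⌈·⌉ = 617
j=11: r + 10k = 684.610666… → ⌈·⌉ = 685
j=12: r + 11k = 752.777333… → ⌈·⌉ = 753

3, 72, 140, 208, 276, 344, 412, 481, 549, 617, 685, 753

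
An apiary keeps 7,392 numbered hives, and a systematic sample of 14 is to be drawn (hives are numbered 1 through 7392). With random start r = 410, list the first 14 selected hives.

k = N/n = 7392/14 = 528
hive 1: 410
hive 2: 410 + 528 = 938
hive 3: 938 + 528 = 1466
hive 4: 1466 + 528 = 1994
hive 5: 1994 + 528 = 2522
hive 6: 2522 + 528 = 3050
hive 7: 3050 + 528 = 3578
hive 8: 3578 + 528 = 4106
hive 9: 4106 + 528 = 4634
hive 10: 4634 + 528 = 5162
hive 11: 5162 + 528 = 5690
hive 12: 5690 + 528 = 6218
hive 13: 6218 + 528 = 6746
hive 14: 6746 + 528 = 7274

410, 938, 1466, 1994, 2522, 3050, 3578, 4106, 4634, 5162, 5690, 6218, 6746, 7274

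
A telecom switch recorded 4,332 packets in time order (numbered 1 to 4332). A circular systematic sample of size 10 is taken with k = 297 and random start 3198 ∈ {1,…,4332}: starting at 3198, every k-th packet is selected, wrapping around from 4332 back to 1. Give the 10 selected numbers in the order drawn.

Selection 1: 3198
Selection 2: 3198 + 297 = 3495
Selection 3: 3495 + 297 = 3792
Selection 4: 3792 + 297 = 4089
Selection 5: 4089 + 297 = 4386 → 4386 − 4332 = 54
Selection 6: 54 + 297 = 351
Selection 7: 351 + 297 = 648
Selection 8: 648 + 297 = 945
Selection 9: 945 + 297 = 1242
Selection 10: 1242 + 297 = 1539

3198, 3495, 3792, 4089, 54, 351, 648, 945, 1242, 1539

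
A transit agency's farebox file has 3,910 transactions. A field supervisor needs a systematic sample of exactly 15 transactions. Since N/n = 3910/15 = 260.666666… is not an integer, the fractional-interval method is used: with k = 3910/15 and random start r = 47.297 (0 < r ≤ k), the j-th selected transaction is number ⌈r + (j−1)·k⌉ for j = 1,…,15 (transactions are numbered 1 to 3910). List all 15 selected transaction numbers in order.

48, 308, 569, 830, 1090, 1351, 1612, 1872, 2133, 2394, 2654, 2915, 3176, 3436, 3697

j=1: r + 0k = 47.297 → ⌈·⌉ = 48
j=2: r + 1k = 307.963666… → ⌈·⌉ = 308
j=3: r + 2k = 568.630333… → ⌈·⌉ = 569
j=4: r + 3k = 829.297 → ⌈·⌉ = 830
j=5: r + 4k = 1089.963666… → ⌈·⌉ = 1090
j=6: r + 5k = 1350.630333… → ⌈·⌉ = 1351
j=7: r + 6k = 1611.297 → ⌈·⌉ = 1612
j=8: r + 7k = 1871.963666… → ⌈·⌉ = 1872
j=9: r + 8k = 2132.630333… → ⌈·⌉ = 2133
j=10: r + 9k = 2393.297 → ⌈·⌉ = 2394
j=11: r + 10k = 2653.963666… → ⌈·⌉ = 2654
j=12: r + 11k = 2914.630333… → ⌈·⌉ = 2915
j=13: r + 12k = 3175.297 → ⌈·⌉ = 3176
j=14: r + 13k = 3435.963666… → ⌈·⌉ = 3436
j=15: r + 14k = 3696.630333… → ⌈·⌉ = 3697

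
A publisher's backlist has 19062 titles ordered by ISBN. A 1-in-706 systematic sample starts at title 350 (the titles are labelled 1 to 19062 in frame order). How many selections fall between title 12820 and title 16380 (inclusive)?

5

k = 706
First selection ≥ 12820: 350 + ⌈(12820−350)/706⌉·706 = 350 + 18×706 = 13058
Last selection ≤ 16380: 350 + ⌊(16380−350)/706⌋·706 = 350 + 22×706 = 15882
Count = 22 − 18 + 1 = 5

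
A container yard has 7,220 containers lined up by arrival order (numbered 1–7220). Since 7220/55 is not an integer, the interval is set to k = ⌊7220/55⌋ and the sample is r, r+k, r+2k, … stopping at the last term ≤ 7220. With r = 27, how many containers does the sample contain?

55

k = ⌊7220/55⌋ = 131
Achieved size = ⌊(7220 − 27)/131⌋ + 1 = ⌊7193/131⌋ + 1 = 54 + 1 = 55
(last selection: 27 + 54×131 = 7101 ≤ 7220; next would be 7232 > 7220)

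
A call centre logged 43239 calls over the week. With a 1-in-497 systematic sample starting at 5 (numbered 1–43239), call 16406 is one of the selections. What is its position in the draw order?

k = 497
position = (16406 − 5)/497 + 1 = 16401/497 + 1 = 33 + 1 = 34

34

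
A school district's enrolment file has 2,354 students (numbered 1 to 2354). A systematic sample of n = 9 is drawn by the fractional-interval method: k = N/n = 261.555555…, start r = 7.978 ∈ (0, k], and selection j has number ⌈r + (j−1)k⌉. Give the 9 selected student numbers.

8, 270, 532, 793, 1055, 1316, 1578, 1839, 2101

j=1: r + 0k = 7.978 → ⌈·⌉ = 8
j=2: r + 1k = 269.533555… → ⌈·⌉ = 270
j=3: r + 2k = 531.089111… → ⌈·⌉ = 532
j=4: r + 3k = 792.644666… → ⌈·⌉ = 793
j=5: r + 4k = 1054.200222… → ⌈·⌉ = 1055
j=6: r + 5k = 1315.755777… → ⌈·⌉ = 1316
j=7: r + 6k = 1577.311333… → ⌈·⌉ = 1578
j=8: r + 7k = 1838.866888… → ⌈·⌉ = 1839
j=9: r + 8k = 2100.422444… → ⌈·⌉ = 2101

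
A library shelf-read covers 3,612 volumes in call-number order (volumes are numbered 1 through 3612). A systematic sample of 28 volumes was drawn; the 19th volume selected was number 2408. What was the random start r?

86

k = 3612/28 = 129
r = 2408 − (19−1)×129 = 2408 − 2322 = 86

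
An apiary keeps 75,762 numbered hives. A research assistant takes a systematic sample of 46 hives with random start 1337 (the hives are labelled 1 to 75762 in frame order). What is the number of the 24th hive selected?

39218

k = 75762/46 = 1647
24th selection = r + (24−1)·k = 1337 + 23×1647 = 1337 + 37881 = 39218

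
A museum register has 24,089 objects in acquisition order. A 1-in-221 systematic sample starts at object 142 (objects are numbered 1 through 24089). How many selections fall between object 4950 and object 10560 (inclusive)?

26

k = 221
First selection ≥ 4950: 142 + ⌈(4950−142)/221⌉·221 = 142 + 22×221 = 5004
Last selection ≤ 10560: 142 + ⌊(10560−142)/221⌋·221 = 142 + 47×221 = 10529
Count = 47 − 22 + 1 = 26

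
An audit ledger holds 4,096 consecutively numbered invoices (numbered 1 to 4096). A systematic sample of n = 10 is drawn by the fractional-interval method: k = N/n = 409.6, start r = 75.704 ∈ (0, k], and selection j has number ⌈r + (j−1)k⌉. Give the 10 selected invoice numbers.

j=1: r + 0k = 75.704 → ⌈·⌉ = 76
j=2: r + 1k = 485.304 → ⌈·⌉ = 486
j=3: r + 2k = 894.904 → ⌈·⌉ = 895
j=4: r + 3k = 1304.504 → ⌈·⌉ = 1305
j=5: r + 4k = 1714.104 → ⌈·⌉ = 1715
j=6: r + 5k = 2123.704 → ⌈·⌉ = 2124
j=7: r + 6k = 2533.304 → ⌈·⌉ = 2534
j=8: r + 7k = 2942.904 → ⌈·⌉ = 2943
j=9: r + 8k = 3352.504 → ⌈·⌉ = 3353
j=10: r + 9k = 3762.104 → ⌈·⌉ = 3763

76, 486, 895, 1305, 1715, 2124, 2534, 2943, 3353, 3763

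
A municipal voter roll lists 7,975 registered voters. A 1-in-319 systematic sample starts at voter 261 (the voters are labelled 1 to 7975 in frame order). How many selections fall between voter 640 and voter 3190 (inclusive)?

k = 319
First selection ≥ 640: 261 + ⌈(640−261)/319⌉·319 = 261 + 2×319 = 899
Last selection ≤ 3190: 261 + ⌊(3190−261)/319⌋·319 = 261 + 9×319 = 3132
Count = 9 − 2 + 1 = 8

8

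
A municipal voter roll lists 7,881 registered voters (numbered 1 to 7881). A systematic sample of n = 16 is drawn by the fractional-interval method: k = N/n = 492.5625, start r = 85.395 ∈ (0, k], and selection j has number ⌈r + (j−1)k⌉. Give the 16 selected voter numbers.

86, 578, 1071, 1564, 2056, 2549, 3041, 3534, 4026, 4519, 5012, 5504, 5997, 6489, 6982, 7474

j=1: r + 0k = 85.395 → ⌈·⌉ = 86
j=2: r + 1k = 577.9575 → ⌈·⌉ = 578
j=3: r + 2k = 1070.52 → ⌈·⌉ = 1071
j=4: r + 3k = 1563.0825 → ⌈·⌉ = 1564
j=5: r + 4k = 2055.645 → ⌈·⌉ = 2056
j=6: r + 5k = 2548.2075 → ⌈·⌉ = 2549
j=7: r + 6k = 3040.77 → ⌈·⌉ = 3041
j=8: r + 7k = 3533.3325 → ⌈·⌉ = 3534
j=9: r + 8k = 4025.895 → ⌈·⌉ = 4026
j=10: r + 9k = 4518.4575 → ⌈·⌉ = 4519
j=11: r + 10k = 5011.02 → ⌈·⌉ = 5012
j=12: r + 11k = 5503.5825 → ⌈·⌉ = 5504
j=13: r + 12k = 5996.145 → ⌈·⌉ = 5997
j=14: r + 13k = 6488.7075 → ⌈·⌉ = 6489
j=15: r + 14k = 6981.27 → ⌈·⌉ = 6982
j=16: r + 15k = 7473.8325 → ⌈·⌉ = 7474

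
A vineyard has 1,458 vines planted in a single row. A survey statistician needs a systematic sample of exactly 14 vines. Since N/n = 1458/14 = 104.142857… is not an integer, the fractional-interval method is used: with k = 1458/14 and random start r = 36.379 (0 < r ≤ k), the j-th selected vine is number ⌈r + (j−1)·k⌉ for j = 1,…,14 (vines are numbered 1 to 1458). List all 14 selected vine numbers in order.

j=1: r + 0k = 36.379 → ⌈·⌉ = 37
j=2: r + 1k = 140.521857… → ⌈·⌉ = 141
j=3: r + 2k = 244.664714… → ⌈·⌉ = 245
j=4: r + 3k = 348.807571… → ⌈·⌉ = 349
j=5: r + 4k = 452.950428… → ⌈·⌉ = 453
j=6: r + 5k = 557.093285… → ⌈·⌉ = 558
j=7: r + 6k = 661.236142… → ⌈·⌉ = 662
j=8: r + 7k = 765.379 → ⌈·⌉ = 766
j=9: r + 8k = 869.521857… → ⌈·⌉ = 870
j=10: r + 9k = 973.664714… → ⌈·⌉ = 974
j=11: r + 10k = 1077.807571… → ⌈·⌉ = 1078
j=12: r + 11k = 1181.950428… → ⌈·⌉ = 1182
j=13: r + 12k = 1286.093285… → ⌈·⌉ = 1287
j=14: r + 13k = 1390.236142… → ⌈·⌉ = 1391

37, 141, 245, 349, 453, 558, 662, 766, 870, 974, 1078, 1182, 1287, 1391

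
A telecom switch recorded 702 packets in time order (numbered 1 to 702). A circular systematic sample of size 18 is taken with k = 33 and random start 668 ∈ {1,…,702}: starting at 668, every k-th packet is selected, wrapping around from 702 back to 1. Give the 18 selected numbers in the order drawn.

668, 701, 32, 65, 98, 131, 164, 197, 230, 263, 296, 329, 362, 395, 428, 461, 494, 527

Selection 1: 668
Selection 2: 668 + 33 = 701
Selection 3: 701 + 33 = 734 → 734 − 702 = 32
Selection 4: 32 + 33 = 65
Selection 5: 65 + 33 = 98
Selection 6: 98 + 33 = 131
Selection 7: 131 + 33 = 164
Selection 8: 164 + 33 = 197
Selection 9: 197 + 33 = 230
Selection 10: 230 + 33 = 263
Selection 11: 263 + 33 = 296
Selection 12: 296 + 33 = 329
Selection 13: 329 + 33 = 362
Selection 14: 362 + 33 = 395
Selection 15: 395 + 33 = 428
Selection 16: 428 + 33 = 461
Selection 17: 461 + 33 = 494
Selection 18: 494 + 33 = 527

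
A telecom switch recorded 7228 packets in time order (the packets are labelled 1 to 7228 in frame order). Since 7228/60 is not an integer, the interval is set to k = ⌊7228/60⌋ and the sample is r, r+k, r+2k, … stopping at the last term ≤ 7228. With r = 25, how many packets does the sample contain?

k = ⌊7228/60⌋ = 120
Achieved size = ⌊(7228 − 25)/120⌋ + 1 = ⌊7203/120⌋ + 1 = 60 + 1 = 61
(last selection: 25 + 60×120 = 7225 ≤ 7228; next would be 7345 > 7228)

61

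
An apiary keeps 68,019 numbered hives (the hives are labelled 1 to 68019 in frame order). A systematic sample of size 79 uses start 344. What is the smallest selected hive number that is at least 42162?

k = 68019/79 = 861
Steps past start: ⌈(42162 − 344)/861⌉ = ⌈41818/861⌉ = 49
Selected hive: 344 + 49×861 = 42533

42533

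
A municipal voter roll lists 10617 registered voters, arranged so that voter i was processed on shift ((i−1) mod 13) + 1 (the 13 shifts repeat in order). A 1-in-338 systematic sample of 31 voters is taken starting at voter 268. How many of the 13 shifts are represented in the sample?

Consecutive selections differ by k = 338, so their shift numbers differ by 338 mod 13 = 0.
gcd(338, 13) = 13, so the sample visits 13/13 = 1 distinct residues mod 13.
Start 268 is shift 8; the shifts hit are 8.

1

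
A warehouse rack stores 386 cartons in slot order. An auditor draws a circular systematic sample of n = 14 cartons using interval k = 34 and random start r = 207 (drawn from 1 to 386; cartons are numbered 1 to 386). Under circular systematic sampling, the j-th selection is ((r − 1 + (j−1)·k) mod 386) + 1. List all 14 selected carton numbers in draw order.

Selection 1: 207
Selection 2: 207 + 34 = 241
Selection 3: 241 + 34 = 275
Selection 4: 275 + 34 = 309
Selection 5: 309 + 34 = 343
Selection 6: 343 + 34 = 377
Selection 7: 377 + 34 = 411 → 411 − 386 = 25
Selection 8: 25 + 34 = 59
Selection 9: 59 + 34 = 93
Selection 10: 93 + 34 = 127
Selection 11: 127 + 34 = 161
Selection 12: 161 + 34 = 195
Selection 13: 195 + 34 = 229
Selection 14: 229 + 34 = 263

207, 241, 275, 309, 343, 377, 25, 59, 93, 127, 161, 195, 229, 263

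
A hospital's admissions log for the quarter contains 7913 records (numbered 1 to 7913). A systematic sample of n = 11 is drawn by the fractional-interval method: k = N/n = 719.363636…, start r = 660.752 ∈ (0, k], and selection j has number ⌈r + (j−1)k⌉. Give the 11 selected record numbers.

661, 1381, 2100, 2819, 3539, 4258, 4977, 5697, 6416, 7136, 7855

j=1: r + 0k = 660.752 → ⌈·⌉ = 661
j=2: r + 1k = 1380.115636… → ⌈·⌉ = 1381
j=3: r + 2k = 2099.479272… → ⌈·⌉ = 2100
j=4: r + 3k = 2818.842909… → ⌈·⌉ = 2819
j=5: r + 4k = 3538.206545… → ⌈·⌉ = 3539
j=6: r + 5k = 4257.570181… → ⌈·⌉ = 4258
j=7: r + 6k = 4976.933818… → ⌈·⌉ = 4977
j=8: r + 7k = 5696.297454… → ⌈·⌉ = 5697
j=9: r + 8k = 6415.661090… → ⌈·⌉ = 6416
j=10: r + 9k = 7135.024727… → ⌈·⌉ = 7136
j=11: r + 10k = 7854.388363… → ⌈·⌉ = 7855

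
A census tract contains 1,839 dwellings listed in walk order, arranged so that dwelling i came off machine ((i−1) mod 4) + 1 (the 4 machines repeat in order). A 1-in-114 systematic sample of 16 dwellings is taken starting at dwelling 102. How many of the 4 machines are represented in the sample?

Consecutive selections differ by k = 114, so their machine numbers differ by 114 mod 4 = 2.
gcd(114, 4) = 2, so the sample visits 4/2 = 2 distinct residues mod 4.
Start 102 is machine 2; the machines hit are 2, 4.

2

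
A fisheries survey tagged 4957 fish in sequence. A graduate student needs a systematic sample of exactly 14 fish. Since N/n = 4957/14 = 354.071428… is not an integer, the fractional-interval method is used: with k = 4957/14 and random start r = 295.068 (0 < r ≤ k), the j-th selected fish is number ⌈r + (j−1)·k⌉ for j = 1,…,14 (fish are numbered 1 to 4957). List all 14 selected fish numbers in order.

296, 650, 1004, 1358, 1712, 2066, 2420, 2774, 3128, 3482, 3836, 4190, 4544, 4898

j=1: r + 0k = 295.068 → ⌈·⌉ = 296
j=2: r + 1k = 649.139428… → ⌈·⌉ = 650
j=3: r + 2k = 1003.210857… → ⌈·⌉ = 1004
j=4: r + 3k = 1357.282285… → ⌈·⌉ = 1358
j=5: r + 4k = 1711.353714… → ⌈·⌉ = 1712
j=6: r + 5k = 2065.425142… → ⌈·⌉ = 2066
j=7: r + 6k = 2419.496571… → ⌈·⌉ = 2420
j=8: r + 7k = 2773.568 → ⌈·⌉ = 2774
j=9: r + 8k = 3127.639428… → ⌈·⌉ = 3128
j=10: r + 9k = 3481.710857… → ⌈·⌉ = 3482
j=11: r + 10k = 3835.782285… → ⌈·⌉ = 3836
j=12: r + 11k = 4189.853714… → ⌈·⌉ = 4190
j=13: r + 12k = 4543.925142… → ⌈·⌉ = 4544
j=14: r + 13k = 4897.996571… → ⌈·⌉ = 4898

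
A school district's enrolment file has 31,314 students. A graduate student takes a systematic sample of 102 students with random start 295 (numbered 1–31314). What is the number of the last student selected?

k = 31314/102 = 307
102nd selection = r + (102−1)·k = 295 + 101×307 = 295 + 31007 = 31302

31302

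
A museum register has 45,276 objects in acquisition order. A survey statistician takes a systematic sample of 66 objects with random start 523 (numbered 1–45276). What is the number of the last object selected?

k = 45276/66 = 686
66th selection = r + (66−1)·k = 523 + 65×686 = 523 + 44590 = 45113

45113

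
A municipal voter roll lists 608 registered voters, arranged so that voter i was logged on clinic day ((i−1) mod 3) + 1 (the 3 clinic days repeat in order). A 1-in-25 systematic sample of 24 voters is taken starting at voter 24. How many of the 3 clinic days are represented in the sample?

Consecutive selections differ by k = 25, so their clinic day numbers differ by 25 mod 3 = 1.
gcd(25, 3) = 1, so the sample visits 3/1 = 3 distinct residues mod 3.
Start 24 is clinic day 3; the clinic days hit are 1, 2, 3.

3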